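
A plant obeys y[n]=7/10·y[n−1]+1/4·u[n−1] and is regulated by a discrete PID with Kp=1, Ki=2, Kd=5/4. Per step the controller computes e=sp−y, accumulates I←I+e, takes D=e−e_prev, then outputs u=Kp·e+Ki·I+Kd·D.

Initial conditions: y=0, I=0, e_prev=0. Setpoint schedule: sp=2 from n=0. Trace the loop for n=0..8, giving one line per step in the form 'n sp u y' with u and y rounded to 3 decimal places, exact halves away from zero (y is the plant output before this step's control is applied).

0 2 8.500 0.000
1 2 0.969 2.125
2 2 5.055 1.730
3 2 1.936 2.475
4 2 3.016 2.216
5 2 1.882 2.305
6 2 2.322 2.084
7 2 2.067 2.040
8 2 2.336 1.945

(exact arithmetic carried between steps; '≈' marks a value shown rounded to 6 d.p. or computed from one; I and e_prev carry over from the previous line; the table rounds u and y to 3 d.p., halves away from zero)
n=0: y=0, sp=2, e=sp−y=2; I=2, D=e−e_prev=2; u=1·2+2·2+5/4·2=8.5; next y=7/10·0+1/4·8.5=2.125
n=1: y=2.125, sp=2, e=sp−y=-0.125; I=1.875, D=e−e_prev=-2.125; u=1·(-0.125)+2·1.875+5/4·(-2.125)=0.96875; next y=7/10·2.125+1/4·0.96875≈1.729688
n=2: y≈1.729688, sp=2, e=sp−y≈0.270313; I≈2.145313, D=e−e_prev≈0.395313; u=1·0.270313+2·2.145313+5/4·0.395313≈5.055078; next y=7/10·1.729688+1/4·5.055078≈2.474551
n=3: y≈2.474551, sp=2, e=sp−y≈-0.474551; I≈1.670762, D=e−e_prev≈-0.744863; u=1·(-0.474551)+2·1.670762+5/4·(-0.744863)≈1.935894; next y=7/10·2.474551+1/4·1.935894≈2.216159
n=4: y≈2.216159, sp=2, e=sp−y≈-0.216159; I≈1.454603, D=e−e_prev≈0.258392; u=1·(-0.216159)+2·1.454603+5/4·0.258392≈3.016036; next y=7/10·2.216159+1/4·3.016036≈2.305320
n=5: y≈2.305320, sp=2, e=sp−y≈-0.305320; I≈1.149282, D=e−e_prev≈-0.089161; u=1·(-0.305320)+2·1.149282+5/4·(-0.089161)≈1.881793; next y=7/10·2.305320+1/4·1.881793≈2.084172
n=6: y≈2.084172, sp=2, e=sp−y≈-0.084172; I≈1.065110, D=e−e_prev≈0.221148; u=1·(-0.084172)+2·1.065110+5/4·0.221148≈2.322482; next y=7/10·2.084172+1/4·2.322482≈2.039541
n=7: y≈2.039541, sp=2, e=sp−y≈-0.039541; I≈1.025569, D=e−e_prev≈0.044631; u=1·(-0.039541)+2·1.025569+5/4·0.044631≈2.067385; next y=7/10·2.039541+1/4·2.067385≈1.944525
n=8: y≈1.944525, sp=2, e=sp−y≈0.055475; I≈1.081044, D=e−e_prev≈0.095016; u=1·0.055475+2·1.081044+5/4·0.095016≈2.336332; next y=7/10·1.944525+1/4·2.336332≈1.945251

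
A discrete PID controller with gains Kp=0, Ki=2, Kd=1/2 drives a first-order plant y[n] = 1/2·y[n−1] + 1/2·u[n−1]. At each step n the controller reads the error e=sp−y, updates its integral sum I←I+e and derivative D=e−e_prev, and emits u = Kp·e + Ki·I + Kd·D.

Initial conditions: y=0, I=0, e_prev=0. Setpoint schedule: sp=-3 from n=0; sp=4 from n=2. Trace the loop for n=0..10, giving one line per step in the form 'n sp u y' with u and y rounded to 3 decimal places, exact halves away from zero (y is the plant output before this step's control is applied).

0 -3 -7.500 0.000
1 -3 -2.625 -3.750
2 4 13.094 -3.188
3 4 3.898 4.953
4 4 7.381 4.426
5 4 2.572 5.903
6 4 3.668 4.238
7 4 3.072 3.953
8 4 4.125 3.512
9 4 4.114 3.819
10 4 4.261 3.966

(exact arithmetic carried between steps; '≈' marks a value shown rounded to 6 d.p. or computed from one; I and e_prev carry over from the previous line; the table rounds u and y to 3 d.p., halves away from zero)
n=0: y=0, sp=-3, e=sp−y=-3; I=-3, D=e−e_prev=-3; u=0·(-3)+2·(-3)+1/2·(-3)=-7.5; next y=1/2·0+1/2·(-7.5)=-3.75
n=1: y=-3.75, sp=-3, e=sp−y=0.75; I=-2.25, D=e−e_prev=3.75; u=0·0.75+2·(-2.25)+1/2·3.75=-2.625; next y=1/2·(-3.75)+1/2·(-2.625)=-3.1875
n=2: y=-3.1875, sp=4, e=sp−y=7.1875; I=4.9375, D=e−e_prev=6.4375; u=0·7.1875+2·4.9375+1/2·6.4375=13.09375; next y=1/2·(-3.1875)+1/2·13.09375=4.953125
n=3: y=4.953125, sp=4, e=sp−y=-0.953125; I=3.984375, D=e−e_prev=-8.140625; u=0·(-0.953125)+2·3.984375+1/2·(-8.140625)≈3.898438; next y=1/2·4.953125+1/2·3.898438≈4.425781
n=4: y≈4.425781, sp=4, e=sp−y≈-0.425781; I≈3.558594, D=e−e_prev≈0.527344; u=0·(-0.425781)+2·3.558594+1/2·0.527344≈7.380859; next y=1/2·4.425781+1/2·7.380859≈5.903320
n=5: y≈5.903320, sp=4, e=sp−y≈-1.903320; I≈1.655273, D=e−e_prev≈-1.477539; u=0·(-1.903320)+2·1.655273+1/2·(-1.477539)≈2.571777; next y=1/2·5.903320+1/2·2.571777≈4.237549
n=6: y≈4.237549, sp=4, e=sp−y≈-0.237549; I≈1.417725, D=e−e_prev≈1.665771; u=0·(-0.237549)+2·1.417725+1/2·1.665771≈3.668335; next y=1/2·4.237549+1/2·3.668335≈3.952942
n=7: y≈3.952942, sp=4, e=sp−y≈0.047058; I≈1.464783, D=e−e_prev≈0.284607; u=0·0.047058+2·1.464783+1/2·0.284607≈3.071869; next y=1/2·3.952942+1/2·3.071869≈3.512405
n=8: y≈3.512405, sp=4, e=sp−y≈0.487595; I≈1.952377, D=e−e_prev≈0.440536; u=0·0.487595+2·1.952377+1/2·0.440536≈4.125023; next y=1/2·3.512405+1/2·4.125023≈3.818714
n=9: y≈3.818714, sp=4, e=sp−y≈0.181286; I≈2.133663, D=e−e_prev≈-0.306309; u=0·0.181286+2·2.133663+1/2·(-0.306309)≈4.114172; next y=1/2·3.818714+1/2·4.114172≈3.966443
n=10: y≈3.966443, sp=4, e=sp−y≈0.033557; I≈2.167220, D=e−e_prev≈-0.147729; u=0·0.033557+2·2.167220+1/2·(-0.147729)≈4.260576; next y=1/2·3.966443+1/2·4.260576≈4.113509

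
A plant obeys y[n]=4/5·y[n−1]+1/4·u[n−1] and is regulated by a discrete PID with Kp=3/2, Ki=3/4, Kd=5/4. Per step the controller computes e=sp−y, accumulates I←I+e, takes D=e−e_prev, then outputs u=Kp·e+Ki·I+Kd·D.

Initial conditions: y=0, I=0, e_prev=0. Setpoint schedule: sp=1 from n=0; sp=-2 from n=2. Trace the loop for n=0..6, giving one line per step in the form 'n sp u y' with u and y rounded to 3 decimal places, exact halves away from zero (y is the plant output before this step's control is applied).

(exact arithmetic carried between steps; '≈' marks a value shown rounded to 6 d.p. or computed from one; I and e_prev carry over from the previous line; the table rounds u and y to 3 d.p., halves away from zero)
n=0: y=0, sp=1, e=sp−y=1; I=1, D=e−e_prev=1; u=3/2·1+3/4·1+5/4·1=3.5; next y=4/5·0+1/4·3.5=0.875
n=1: y=0.875, sp=1, e=sp−y=0.125; I=1.125, D=e−e_prev=-0.875; u=3/2·0.125+3/4·1.125+5/4·(-0.875)=-0.0625; next y=4/5·0.875+1/4·(-0.0625)=0.684375
n=2: y=0.684375, sp=-2, e=sp−y=-2.684375; I=-1.559375, D=e−e_prev=-2.809375; u=3/2·(-2.684375)+3/4·(-1.559375)+5/4·(-2.809375)≈-8.707813; next y=4/5·0.684375+1/4·(-8.707813)≈-1.629453
n=3: y≈-1.629453, sp=-2, e=sp−y≈-0.370547; I≈-1.929922, D=e−e_prev≈2.313828; u=3/2·(-0.370547)+3/4·(-1.929922)+5/4·2.313828≈0.889023; next y=4/5·(-1.629453)+1/4·0.889023≈-1.081307
n=4: y≈-1.081307, sp=-2, e=sp−y≈-0.918693; I≈-2.848615, D=e−e_prev≈-0.548146; u=3/2·(-0.918693)+3/4·(-2.848615)+5/4·(-0.548146)≈-4.199685; next y=4/5·(-1.081307)+1/4·(-4.199685)≈-1.914966
n=5: y≈-1.914966, sp=-2, e=sp−y≈-0.085034; I≈-2.933649, D=e−e_prev≈0.833660; u=3/2·(-0.085034)+3/4·(-2.933649)+5/4·0.833660≈-1.285712; next y=4/5·(-1.914966)+1/4·(-1.285712)≈-1.853401
n=6: y≈-1.853401, sp=-2, e=sp−y≈-0.146599; I≈-3.080248, D=e−e_prev≈-0.061565; u=3/2·(-0.146599)+3/4·(-3.080248)+5/4·(-0.061565)≈-2.607040; next y=4/5·(-1.853401)+1/4·(-2.607040)≈-2.134481

0 1 3.500 0.000
1 1 -0.063 0.875
2 -2 -8.708 0.684
3 -2 0.889 -1.629
4 -2 -4.200 -1.081
5 -2 -1.286 -1.915
6 -2 -2.607 -1.853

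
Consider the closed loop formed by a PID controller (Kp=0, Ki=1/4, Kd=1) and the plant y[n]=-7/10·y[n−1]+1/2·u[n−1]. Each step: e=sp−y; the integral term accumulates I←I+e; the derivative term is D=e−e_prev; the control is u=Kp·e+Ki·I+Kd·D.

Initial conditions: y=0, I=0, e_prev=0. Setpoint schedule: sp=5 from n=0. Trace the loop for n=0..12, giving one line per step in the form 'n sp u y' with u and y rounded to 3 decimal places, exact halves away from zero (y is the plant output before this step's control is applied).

0 5 6.250 0.000
1 5 -1.406 3.125
2 5 9.707 -2.891
3 5 -6.545 6.877
4 5 21.457 -8.087
5 5 -20.829 16.389
6 5 48.645 -21.887
7 5 -59.823 39.643
8 5 114.678 -57.662
9 5 -161.167 97.702
10 5 279.369 -148.975
11 5 -419.993 243.967
12 5 694.133 -380.773

(exact arithmetic carried between steps; '≈' marks a value shown rounded to 6 d.p. or computed from one; I and e_prev carry over from the previous line; the table rounds u and y to 3 d.p., halves away from zero)
n=0: y=0, sp=5, e=sp−y=5; I=5, D=e−e_prev=5; u=0·5+1/4·5+1·5=6.25; next y=-7/10·0+1/2·6.25=3.125
n=1: y=3.125, sp=5, e=sp−y=1.875; I=6.875, D=e−e_prev=-3.125; u=0·1.875+1/4·6.875+1·(-3.125)=-1.40625; next y=-7/10·3.125+1/2·(-1.40625)=-2.890625
n=2: y=-2.890625, sp=5, e=sp−y=7.890625; I=14.765625, D=e−e_prev=6.015625; u=0·7.890625+1/4·14.765625+1·6.015625≈9.707031; next y=-7/10·(-2.890625)+1/2·9.707031≈6.876953
n=3: y≈6.876953, sp=5, e=sp−y≈-1.876953; I≈12.888672, D=e−e_prev≈-9.767578; u=0·(-1.876953)+1/4·12.888672+1·(-9.767578)≈-6.545410; next y=-7/10·6.876953+1/2·(-6.545410)≈-8.086572
n=4: y≈-8.086572, sp=5, e=sp−y≈13.086572; I≈25.975244, D=e−e_prev≈14.963525; u=0·13.086572+1/4·25.975244+1·14.963525≈21.457336; next y=-7/10·(-8.086572)+1/2·21.457336≈16.389269
n=5: y≈16.389269, sp=5, e=sp−y≈-11.389269; I≈14.585975, D=e−e_prev≈-24.475841; u=0·(-11.389269)+1/4·14.585975+1·(-24.475841)≈-20.829347; next y=-7/10·16.389269+1/2·(-20.829347)≈-21.887162
n=6: y≈-21.887162, sp=5, e=sp−y≈26.887162; I≈41.473137, D=e−e_prev≈38.276431; u=0·26.887162+1/4·41.473137+1·38.276431≈48.644715; next y=-7/10·(-21.887162)+1/2·48.644715≈39.643371
n=7: y≈39.643371, sp=5, e=sp−y≈-34.643371; I≈6.829766, D=e−e_prev≈-61.530532; u=0·(-34.643371)+1/4·6.829766+1·(-61.530532)≈-59.823091; next y=-7/10·39.643371+1/2·(-59.823091)≈-57.661905
n=8: y≈-57.661905, sp=5, e=sp−y≈62.661905; I≈69.491671, D=e−e_prev≈97.305276; u=0·62.661905+1/4·69.491671+1·97.305276≈114.678193; next y=-7/10·(-57.661905)+1/2·114.678193≈97.702430
n=9: y≈97.702430, sp=5, e=sp−y≈-92.702430; I≈-23.210759, D=e−e_prev≈-155.364335; u=0·(-92.702430)+1/4·(-23.210759)+1·(-155.364335)≈-161.167025; next y=-7/10·97.702430+1/2·(-161.167025)≈-148.975213
n=10: y≈-148.975213, sp=5, e=sp−y≈153.975213; I≈130.764455, D=e−e_prev≈246.677644; u=0·153.975213+1/4·130.764455+1·246.677644≈279.368757; next y=-7/10·(-148.975213)+1/2·279.368757≈243.967028
n=11: y≈243.967028, sp=5, e=sp−y≈-238.967028; I≈-108.202573, D=e−e_prev≈-392.942241; u=0·(-238.967028)+1/4·(-108.202573)+1·(-392.942241)≈-419.992885; next y=-7/10·243.967028+1/2·(-419.992885)≈-380.773362
n=12: y≈-380.773362, sp=5, e=sp−y≈385.773362; I≈277.570789, D=e−e_prev≈624.740390; u=0·385.773362+1/4·277.570789+1·624.740390≈694.133087; next y=-7/10·(-380.773362)+1/2·694.133087≈613.607897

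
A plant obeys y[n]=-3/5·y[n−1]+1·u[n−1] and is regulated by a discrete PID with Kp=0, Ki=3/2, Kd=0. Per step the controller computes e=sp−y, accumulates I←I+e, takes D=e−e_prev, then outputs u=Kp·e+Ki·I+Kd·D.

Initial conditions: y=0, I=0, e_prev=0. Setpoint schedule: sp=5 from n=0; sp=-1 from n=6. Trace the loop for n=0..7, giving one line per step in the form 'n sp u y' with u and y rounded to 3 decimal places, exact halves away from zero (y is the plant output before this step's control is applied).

0 5 7.500 0.000
1 5 3.750 7.500
2 5 12.375 -0.750
3 5 0.638 12.825
4 5 18.724 -7.058
5 5 -8.214 22.958
6 -1 23.269 -21.989
7 -1 -32.924 36.462

(exact arithmetic carried between steps; '≈' marks a value shown rounded to 6 d.p. or computed from one; I and e_prev carry over from the previous line; the table rounds u and y to 3 d.p., halves away from zero)
n=0: y=0, sp=5, e=sp−y=5; I=5, D=e−e_prev=5; u=0·5+3/2·5+0·5=7.5; next y=-3/5·0+1·7.5=7.5
n=1: y=7.5, sp=5, e=sp−y=-2.5; I=2.5, D=e−e_prev=-7.5; u=0·(-2.5)+3/2·2.5+0·(-7.5)=3.75; next y=-3/5·7.5+1·3.75=-0.75
n=2: y=-0.75, sp=5, e=sp−y=5.75; I=8.25, D=e−e_prev=8.25; u=0·5.75+3/2·8.25+0·8.25=12.375; next y=-3/5·(-0.75)+1·12.375=12.825
n=3: y=12.825, sp=5, e=sp−y=-7.825; I=0.425, D=e−e_prev=-13.575; u=0·(-7.825)+3/2·0.425+0·(-13.575)=0.6375; next y=-3/5·12.825+1·0.6375=-7.0575
n=4: y=-7.0575, sp=5, e=sp−y=12.0575; I=12.4825, D=e−e_prev=19.8825; u=0·12.0575+3/2·12.4825+0·19.8825=18.72375; next y=-3/5·(-7.0575)+1·18.72375=22.95825
n=5: y=22.95825, sp=5, e=sp−y=-17.95825; I=-5.47575, D=e−e_prev=-30.01575; u=0·(-17.95825)+3/2·(-5.47575)+0·(-30.01575)=-8.213625; next y=-3/5·22.95825+1·(-8.213625)=-21.988575
n=6: y=-21.988575, sp=-1, e=sp−y=20.988575; I=15.512825, D=e−e_prev=38.946825; u=0·20.988575+3/2·15.512825+0·38.946825≈23.269238; next y=-3/5·(-21.988575)+1·23.269238≈36.462383
n=7: y≈36.462383, sp=-1, e=sp−y≈-37.462383; I≈-21.949558, D=e−e_prev≈-58.450958; u=0·(-37.462383)+3/2·(-21.949558)+0·(-58.450958)≈-32.924336; next y=-3/5·36.462383+1·(-32.924336)≈-54.801766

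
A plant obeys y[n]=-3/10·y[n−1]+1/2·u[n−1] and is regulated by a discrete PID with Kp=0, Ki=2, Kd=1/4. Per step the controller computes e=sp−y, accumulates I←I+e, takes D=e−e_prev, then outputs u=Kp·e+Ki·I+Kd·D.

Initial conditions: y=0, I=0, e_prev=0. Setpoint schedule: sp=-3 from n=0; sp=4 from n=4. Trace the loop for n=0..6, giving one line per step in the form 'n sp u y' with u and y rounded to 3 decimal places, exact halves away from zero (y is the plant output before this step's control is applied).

0 -3 -6.750 0.000
1 -3 -4.406 -3.375
2 -3 -9.415 -1.191
3 -3 -5.378 -4.350
4 4 5.608 -1.384
5 4 5.010 3.219
6 4 11.503 1.539

(exact arithmetic carried between steps; '≈' marks a value shown rounded to 6 d.p. or computed from one; I and e_prev carry over from the previous line; the table rounds u and y to 3 d.p., halves away from zero)
n=0: y=0, sp=-3, e=sp−y=-3; I=-3, D=e−e_prev=-3; u=0·(-3)+2·(-3)+1/4·(-3)=-6.75; next y=-3/10·0+1/2·(-6.75)=-3.375
n=1: y=-3.375, sp=-3, e=sp−y=0.375; I=-2.625, D=e−e_prev=3.375; u=0·0.375+2·(-2.625)+1/4·3.375=-4.40625; next y=-3/10·(-3.375)+1/2·(-4.40625)=-1.190625
n=2: y=-1.190625, sp=-3, e=sp−y=-1.809375; I=-4.434375, D=e−e_prev=-2.184375; u=0·(-1.809375)+2·(-4.434375)+1/4·(-2.184375)≈-9.414844; next y=-3/10·(-1.190625)+1/2·(-9.414844)≈-4.350234
n=3: y≈-4.350234, sp=-3, e=sp−y≈1.350234; I≈-3.084141, D=e−e_prev≈3.159609; u=0·1.350234+2·(-3.084141)+1/4·3.159609≈-5.378379; next y=-3/10·(-4.350234)+1/2·(-5.378379)≈-1.384119
n=4: y≈-1.384119, sp=4, e=sp−y≈5.384119; I≈2.299979, D=e−e_prev≈4.033885; u=0·5.384119+2·2.299979+1/4·4.033885≈5.608428; next y=-3/10·(-1.384119)+1/2·5.608428≈3.219450
n=5: y≈3.219450, sp=4, e=sp−y≈0.780550; I≈3.080529, D=e−e_prev≈-4.603569; u=0·0.780550+2·3.080529+1/4·(-4.603569)≈5.010165; next y=-3/10·3.219450+1/2·5.010165≈1.539248
n=6: y≈1.539248, sp=4, e=sp−y≈2.460752; I≈5.541281, D=e−e_prev≈1.680202; u=0·2.460752+2·5.541281+1/4·1.680202≈11.502613; next y=-3/10·1.539248+1/2·11.502613≈5.289532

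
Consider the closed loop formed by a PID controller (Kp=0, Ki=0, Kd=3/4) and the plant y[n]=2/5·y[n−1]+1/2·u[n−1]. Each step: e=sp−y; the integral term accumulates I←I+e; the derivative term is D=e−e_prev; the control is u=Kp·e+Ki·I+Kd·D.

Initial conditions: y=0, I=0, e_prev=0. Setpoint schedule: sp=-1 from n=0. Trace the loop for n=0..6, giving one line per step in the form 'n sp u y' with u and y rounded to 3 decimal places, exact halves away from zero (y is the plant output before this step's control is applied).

0 -1 -0.750 0.000
1 -1 0.281 -0.375
2 -1 -0.274 -0.009
3 -1 0.099 -0.141
4 -1 -0.100 -0.007
5 -1 0.034 -0.053
6 -1 -0.037 -0.004

(exact arithmetic carried between steps; '≈' marks a value shown rounded to 6 d.p. or computed from one; I and e_prev carry over from the previous line; the table rounds u and y to 3 d.p., halves away from zero)
n=0: y=0, sp=-1, e=sp−y=-1; I=-1, D=e−e_prev=-1; u=0·(-1)+0·(-1)+3/4·(-1)=-0.75; next y=2/5·0+1/2·(-0.75)=-0.375
n=1: y=-0.375, sp=-1, e=sp−y=-0.625; I=-1.625, D=e−e_prev=0.375; u=0·(-0.625)+0·(-1.625)+3/4·0.375=0.28125; next y=2/5·(-0.375)+1/2·0.28125=-0.009375
n=2: y=-0.009375, sp=-1, e=sp−y=-0.990625; I=-2.615625, D=e−e_prev=-0.365625; u=0·(-0.990625)+0·(-2.615625)+3/4·(-0.365625)≈-0.274219; next y=2/5·(-0.009375)+1/2·(-0.274219)≈-0.140859
n=3: y≈-0.140859, sp=-1, e=sp−y≈-0.859141; I≈-3.474766, D=e−e_prev≈0.131484; u=0·(-0.859141)+0·(-3.474766)+3/4·0.131484≈0.098613; next y=2/5·(-0.140859)+1/2·0.098613≈-0.007037
n=4: y≈-0.007037, sp=-1, e=sp−y≈-0.992963; I≈-4.467729, D=e−e_prev≈-0.133822; u=0·(-0.992963)+0·(-4.467729)+3/4·(-0.133822)≈-0.100367; next y=2/5·(-0.007037)+1/2·(-0.100367)≈-0.052998
n=5: y≈-0.052998, sp=-1, e=sp−y≈-0.947002; I≈-5.414730, D=e−e_prev≈0.045961; u=0·(-0.947002)+0·(-5.414730)+3/4·0.045961≈0.034471; next y=2/5·(-0.052998)+1/2·0.034471≈-0.003964
n=6: y≈-0.003964, sp=-1, e=sp−y≈-0.996036; I≈-6.410766, D=e−e_prev≈-0.049034; u=0·(-0.996036)+0·(-6.410766)+3/4·(-0.049034)≈-0.036776; next y=2/5·(-0.003964)+1/2·(-0.036776)≈-0.019973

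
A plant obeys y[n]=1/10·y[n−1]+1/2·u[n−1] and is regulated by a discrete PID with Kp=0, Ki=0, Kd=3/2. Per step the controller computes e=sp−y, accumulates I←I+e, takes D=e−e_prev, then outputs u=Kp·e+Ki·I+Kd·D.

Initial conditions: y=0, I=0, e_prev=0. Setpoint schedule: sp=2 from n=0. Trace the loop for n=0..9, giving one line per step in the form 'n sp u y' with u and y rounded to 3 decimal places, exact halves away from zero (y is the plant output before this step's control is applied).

0 2 3.000 0.000
1 2 -2.250 1.500
2 2 3.713 -0.975
3 2 -4.101 1.759
4 2 5.450 -1.874
5 2 -6.618 2.537
6 2 8.389 -3.055
7 2 -10.416 3.889
8 2 13.062 -4.819
9 2 -16.303 6.049

(exact arithmetic carried between steps; '≈' marks a value shown rounded to 6 d.p. or computed from one; I and e_prev carry over from the previous line; the table rounds u and y to 3 d.p., halves away from zero)
n=0: y=0, sp=2, e=sp−y=2; I=2, D=e−e_prev=2; u=0·2+0·2+3/2·2=3; next y=1/10·0+1/2·3=1.5
n=1: y=1.5, sp=2, e=sp−y=0.5; I=2.5, D=e−e_prev=-1.5; u=0·0.5+0·2.5+3/2·(-1.5)=-2.25; next y=1/10·1.5+1/2·(-2.25)=-0.975
n=2: y=-0.975, sp=2, e=sp−y=2.975; I=5.475, D=e−e_prev=2.475; u=0·2.975+0·5.475+3/2·2.475=3.7125; next y=1/10·(-0.975)+1/2·3.7125=1.75875
n=3: y=1.75875, sp=2, e=sp−y=0.24125; I=5.71625, D=e−e_prev=-2.73375; u=0·0.24125+0·5.71625+3/2·(-2.73375)=-4.100625; next y=1/10·1.75875+1/2·(-4.100625)≈-1.874438
n=4: y≈-1.874438, sp=2, e=sp−y≈3.874438; I≈9.590688, D=e−e_prev≈3.633188; u=0·3.874438+0·9.590688+3/2·3.633188≈5.449781; next y=1/10·(-1.874438)+1/2·5.449781≈2.537447
n=5: y≈2.537447, sp=2, e=sp−y≈-0.537447; I≈9.053241, D=e−e_prev≈-4.411884; u=0·(-0.537447)+0·9.053241+3/2·(-4.411884)≈-6.617827; next y=1/10·2.537447+1/2·(-6.617827)≈-3.055169
n=6: y≈-3.055169, sp=2, e=sp−y≈5.055169; I≈14.108409, D=e−e_prev≈5.592615; u=0·5.055169+0·14.108409+3/2·5.592615≈8.388923; next y=1/10·(-3.055169)+1/2·8.388923≈3.888945
n=7: y≈3.888945, sp=2, e=sp−y≈-1.888945; I≈12.219464, D=e−e_prev≈-6.944113; u=0·(-1.888945)+0·12.219464+3/2·(-6.944113)≈-10.416170; next y=1/10·3.888945+1/2·(-10.416170)≈-4.819191
n=8: y≈-4.819191, sp=2, e=sp−y≈6.819191; I≈19.038655, D=e−e_prev≈8.708135; u=0·6.819191+0·19.038655+3/2·8.708135≈13.062203; next y=1/10·(-4.819191)+1/2·13.062203≈6.049182
n=9: y≈6.049182, sp=2, e=sp−y≈-4.049182; I≈14.989473, D=e−e_prev≈-10.868373; u=0·(-4.049182)+0·14.989473+3/2·(-10.868373)≈-16.302559; next y=1/10·6.049182+1/2·(-16.302559)≈-7.546361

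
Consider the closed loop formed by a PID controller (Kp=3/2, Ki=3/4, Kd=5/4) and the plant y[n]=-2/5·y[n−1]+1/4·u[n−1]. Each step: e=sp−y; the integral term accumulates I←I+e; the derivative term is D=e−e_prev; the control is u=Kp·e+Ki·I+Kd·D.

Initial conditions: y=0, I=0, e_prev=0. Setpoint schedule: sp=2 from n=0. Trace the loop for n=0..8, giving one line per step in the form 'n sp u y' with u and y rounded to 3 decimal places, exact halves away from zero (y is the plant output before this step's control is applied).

(exact arithmetic carried between steps; '≈' marks a value shown rounded to 6 d.p. or computed from one; I and e_prev carry over from the previous line; the table rounds u and y to 3 d.p., halves away from zero)
n=0: y=0, sp=2, e=sp−y=2; I=2, D=e−e_prev=2; u=3/2·2+3/4·2+5/4·2=7; next y=-2/5·0+1/4·7=1.75
n=1: y=1.75, sp=2, e=sp−y=0.25; I=2.25, D=e−e_prev=-1.75; u=3/2·0.25+3/4·2.25+5/4·(-1.75)=-0.125; next y=-2/5·1.75+1/4·(-0.125)=-0.73125
n=2: y=-0.73125, sp=2, e=sp−y=2.73125; I=4.98125, D=e−e_prev=2.48125; u=3/2·2.73125+3/4·4.98125+5/4·2.48125=10.934375; next y=-2/5·(-0.73125)+1/4·10.934375≈3.026094
n=3: y≈3.026094, sp=2, e=sp−y≈-1.026094; I≈3.955156, D=e−e_prev≈-3.757344; u=3/2·(-1.026094)+3/4·3.955156+5/4·(-3.757344)≈-3.269453; next y=-2/5·3.026094+1/4·(-3.269453)≈-2.027801
n=4: y≈-2.027801, sp=2, e=sp−y≈4.027801; I≈7.982957, D=e−e_prev≈5.053895; u=3/2·4.027801+3/4·7.982957+5/4·5.053895≈18.346287; next y=-2/5·(-2.027801)+1/4·18.346287≈5.397692
n=5: y≈5.397692, sp=2, e=sp−y≈-3.397692; I≈4.585265, D=e−e_prev≈-7.425493; u=3/2·(-3.397692)+3/4·4.585265+5/4·(-7.425493)≈-10.939456; next y=-2/5·5.397692+1/4·(-10.939456)≈-4.893941
n=6: y≈-4.893941, sp=2, e=sp−y≈6.893941; I≈11.479206, D=e−e_prev≈10.291633; u=3/2·6.893941+3/4·11.479206+5/4·10.291633≈31.814856; next y=-2/5·(-4.893941)+1/4·31.814856≈9.911290
n=7: y≈9.911290, sp=2, e=sp−y≈-7.911290; I≈3.567915, D=e−e_prev≈-14.805231; u=3/2·(-7.911290)+3/4·3.567915+5/4·(-14.805231)≈-27.697538; next y=-2/5·9.911290+1/4·(-27.697538)≈-10.888901
n=8: y≈-10.888901, sp=2, e=sp−y≈12.888901; I≈16.456816, D=e−e_prev≈20.800191; u=3/2·12.888901+3/4·16.456816+5/4·20.800191≈57.676202; next y=-2/5·(-10.888901)+1/4·57.676202≈18.774611

0 2 7.000 0.000
1 2 -0.125 1.750
2 2 10.934 -0.731
3 2 -3.269 3.026
4 2 18.346 -2.028
5 2 -10.939 5.398
6 2 31.815 -4.894
7 2 -27.698 9.911
8 2 57.676 -10.889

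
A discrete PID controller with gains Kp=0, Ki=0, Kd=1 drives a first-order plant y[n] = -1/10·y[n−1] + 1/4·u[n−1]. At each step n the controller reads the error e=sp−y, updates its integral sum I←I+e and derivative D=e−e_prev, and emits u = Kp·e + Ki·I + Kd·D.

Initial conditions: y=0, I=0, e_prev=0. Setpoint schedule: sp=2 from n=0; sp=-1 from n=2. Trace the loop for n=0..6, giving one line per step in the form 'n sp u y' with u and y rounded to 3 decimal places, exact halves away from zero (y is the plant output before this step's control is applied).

0 2 2.000 0.000
1 2 -0.500 0.500
2 -1 -2.325 -0.175
3 -1 0.389 -0.564
4 -1 -0.717 0.154
5 -1 0.348 -0.195
6 -1 -0.301 0.107

(exact arithmetic carried between steps; '≈' marks a value shown rounded to 6 d.p. or computed from one; I and e_prev carry over from the previous line; the table rounds u and y to 3 d.p., halves away from zero)
n=0: y=0, sp=2, e=sp−y=2; I=2, D=e−e_prev=2; u=0·2+0·2+1·2=2; next y=-1/10·0+1/4·2=0.5
n=1: y=0.5, sp=2, e=sp−y=1.5; I=3.5, D=e−e_prev=-0.5; u=0·1.5+0·3.5+1·(-0.5)=-0.5; next y=-1/10·0.5+1/4·(-0.5)=-0.175
n=2: y=-0.175, sp=-1, e=sp−y=-0.825; I=2.675, D=e−e_prev=-2.325; u=0·(-0.825)+0·2.675+1·(-2.325)=-2.325; next y=-1/10·(-0.175)+1/4·(-2.325)=-0.56375
n=3: y=-0.56375, sp=-1, e=sp−y=-0.43625; I=2.23875, D=e−e_prev=0.38875; u=0·(-0.43625)+0·2.23875+1·0.38875=0.38875; next y=-1/10·(-0.56375)+1/4·0.38875≈0.153563
n=4: y≈0.153563, sp=-1, e=sp−y≈-1.153563; I≈1.085188, D=e−e_prev≈-0.717313; u=0·(-1.153563)+0·1.085188+1·(-0.717313)≈-0.717313; next y=-1/10·0.153563+1/4·(-0.717313)≈-0.194684
n=5: y≈-0.194684, sp=-1, e=sp−y≈-0.805316; I≈0.279872, D=e−e_prev≈0.348247; u=0·(-0.805316)+0·0.279872+1·0.348247≈0.348247; next y=-1/10·(-0.194684)+1/4·0.348247≈0.106530
n=6: y≈0.106530, sp=-1, e=sp−y≈-1.106530; I≈-0.826658, D=e−e_prev≈-0.301215; u=0·(-1.106530)+0·(-0.826658)+1·(-0.301215)≈-0.301215; next y=-1/10·0.106530+1/4·(-0.301215)≈-0.085957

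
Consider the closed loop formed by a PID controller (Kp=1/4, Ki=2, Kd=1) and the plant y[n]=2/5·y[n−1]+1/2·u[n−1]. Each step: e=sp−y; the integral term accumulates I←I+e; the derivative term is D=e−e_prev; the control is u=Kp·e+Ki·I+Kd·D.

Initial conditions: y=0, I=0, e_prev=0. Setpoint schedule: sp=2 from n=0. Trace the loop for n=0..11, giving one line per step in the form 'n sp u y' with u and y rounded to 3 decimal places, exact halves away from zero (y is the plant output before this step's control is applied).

0 2 6.500 0.000
1 2 -2.063 3.250
2 2 8.377 0.269
3 2 -4.230 4.296
4 2 10.456 -0.397
5 2 -7.208 5.069
6 2 13.717 -1.576
7 2 -11.140 6.228
8 2 18.455 -3.079
9 2 -16.688 7.996
10 2 25.105 -5.145
11 2 -24.575 10.494

(exact arithmetic carried between steps; '≈' marks a value shown rounded to 6 d.p. or computed from one; I and e_prev carry over from the previous line; the table rounds u and y to 3 d.p., halves away from zero)
n=0: y=0, sp=2, e=sp−y=2; I=2, D=e−e_prev=2; u=1/4·2+2·2+1·2=6.5; next y=2/5·0+1/2·6.5=3.25
n=1: y=3.25, sp=2, e=sp−y=-1.25; I=0.75, D=e−e_prev=-3.25; u=1/4·(-1.25)+2·0.75+1·(-3.25)=-2.0625; next y=2/5·3.25+1/2·(-2.0625)=0.26875
n=2: y=0.26875, sp=2, e=sp−y=1.73125; I=2.48125, D=e−e_prev=2.98125; u=1/4·1.73125+2·2.48125+1·2.98125≈8.376563; next y=2/5·0.26875+1/2·8.376563≈4.295781
n=3: y≈4.295781, sp=2, e=sp−y≈-2.295781; I≈0.185469, D=e−e_prev≈-4.027031; u=1/4·(-2.295781)+2·0.185469+1·(-4.027031)≈-4.230039; next y=2/5·4.295781+1/2·(-4.230039)≈-0.396707
n=4: y≈-0.396707, sp=2, e=sp−y≈2.396707; I≈2.582176, D=e−e_prev≈4.692488; u=1/4·2.396707+2·2.582176+1·4.692488≈10.456017; next y=2/5·(-0.396707)+1/2·10.456017≈5.069325
n=5: y≈5.069325, sp=2, e=sp−y≈-3.069325; I≈-0.487150, D=e−e_prev≈-5.466033; u=1/4·(-3.069325)+2·(-0.487150)+1·(-5.466033)≈-7.207663; next y=2/5·5.069325+1/2·(-7.207663)≈-1.576101
n=6: y≈-1.576101, sp=2, e=sp−y≈3.576101; I≈3.088952, D=e−e_prev≈6.645427; u=1/4·3.576101+2·3.088952+1·6.645427≈13.717356; next y=2/5·(-1.576101)+1/2·13.717356≈6.228237
n=7: y≈6.228237, sp=2, e=sp−y≈-4.228237; I≈-1.139286, D=e−e_prev≈-7.804339; u=1/4·(-4.228237)+2·(-1.139286)+1·(-7.804339)≈-11.139969; next y=2/5·6.228237+1/2·(-11.139969)≈-3.078690
n=8: y≈-3.078690, sp=2, e=sp−y≈5.078690; I≈3.939404, D=e−e_prev≈9.306927; u=1/4·5.078690+2·3.939404+1·9.306927≈18.455408; next y=2/5·(-3.078690)+1/2·18.455408≈7.996228
n=9: y≈7.996228, sp=2, e=sp−y≈-5.996228; I≈-2.056824, D=e−e_prev≈-11.074918; u=1/4·(-5.996228)+2·(-2.056824)+1·(-11.074918)≈-16.687622; next y=2/5·7.996228+1/2·(-16.687622)≈-5.145320
n=10: y≈-5.145320, sp=2, e=sp−y≈7.145320; I≈5.088496, D=e−e_prev≈13.141548; u=1/4·7.145320+2·5.088496+1·13.141548≈25.104870; next y=2/5·(-5.145320)+1/2·25.104870≈10.494307
n=11: y≈10.494307, sp=2, e=sp−y≈-8.494307; I≈-3.405811, D=e−e_prev≈-15.639627; u=1/4·(-8.494307)+2·(-3.405811)+1·(-15.639627)≈-24.574826; next y=2/5·10.494307+1/2·(-24.574826)≈-8.089690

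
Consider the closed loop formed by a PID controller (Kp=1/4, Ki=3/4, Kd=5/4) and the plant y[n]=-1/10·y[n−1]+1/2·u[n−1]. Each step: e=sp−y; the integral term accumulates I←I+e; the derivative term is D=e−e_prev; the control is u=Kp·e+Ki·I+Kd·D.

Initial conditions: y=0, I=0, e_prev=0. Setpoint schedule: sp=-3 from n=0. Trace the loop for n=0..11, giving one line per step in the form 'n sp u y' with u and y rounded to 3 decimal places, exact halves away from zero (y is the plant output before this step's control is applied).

(exact arithmetic carried between steps; '≈' marks a value shown rounded to 6 d.p. or computed from one; I and e_prev carry over from the previous line; the table rounds u and y to 3 d.p., halves away from zero)
n=0: y=0, sp=-3, e=sp−y=-3; I=-3, D=e−e_prev=-3; u=1/4·(-3)+3/4·(-3)+5/4·(-3)=-6.75; next y=-1/10·0+1/2·(-6.75)=-3.375
n=1: y=-3.375, sp=-3, e=sp−y=0.375; I=-2.625, D=e−e_prev=3.375; u=1/4·0.375+3/4·(-2.625)+5/4·3.375=2.34375; next y=-1/10·(-3.375)+1/2·2.34375=1.509375
n=2: y=1.509375, sp=-3, e=sp−y=-4.509375; I=-7.134375, D=e−e_prev=-4.884375; u=1/4·(-4.509375)+3/4·(-7.134375)+5/4·(-4.884375)≈-12.583594; next y=-1/10·1.509375+1/2·(-12.583594)≈-6.442734
n=3: y≈-6.442734, sp=-3, e=sp−y≈3.442734; I≈-3.691641, D=e−e_prev≈7.952109; u=1/4·3.442734+3/4·(-3.691641)+5/4·7.952109≈8.032090; next y=-1/10·(-6.442734)+1/2·8.032090≈4.660318
n=4: y≈4.660318, sp=-3, e=sp−y≈-7.660318; I≈-11.351959, D=e−e_prev≈-11.103053; u=1/4·(-7.660318)+3/4·(-11.351959)+5/4·(-11.103053)≈-24.307865; next y=-1/10·4.660318+1/2·(-24.307865)≈-12.619964
n=5: y≈-12.619964, sp=-3, e=sp−y≈9.619964; I≈-1.731995, D=e−e_prev≈17.280283; u=1/4·9.619964+3/4·(-1.731995)+5/4·17.280283≈22.706348; next y=-1/10·(-12.619964)+1/2·22.706348≈12.615171
n=6: y≈12.615171, sp=-3, e=sp−y≈-15.615171; I≈-17.347165, D=e−e_prev≈-25.235135; u=1/4·(-15.615171)+3/4·(-17.347165)+5/4·(-25.235135)≈-48.458085; next y=-1/10·12.615171+1/2·(-48.458085)≈-25.490560
n=7: y≈-25.490560, sp=-3, e=sp−y≈22.490560; I≈5.143394, D=e−e_prev≈38.105730; u=1/4·22.490560+3/4·5.143394+5/4·38.105730≈57.112348; next y=-1/10·(-25.490560)+1/2·57.112348≈31.105230
n=8: y≈31.105230, sp=-3, e=sp−y≈-34.105230; I≈-28.961836, D=e−e_prev≈-56.595790; u=1/4·(-34.105230)+3/4·(-28.961836)+5/4·(-56.595790)≈-100.992421; next y=-1/10·31.105230+1/2·(-100.992421)≈-53.606734
n=9: y≈-53.606734, sp=-3, e=sp−y≈50.606734; I≈21.644898, D=e−e_prev≈84.711964; u=1/4·50.606734+3/4·21.644898+5/4·84.711964≈134.775311; next y=-1/10·(-53.606734)+1/2·134.775311≈72.748329
n=10: y≈72.748329, sp=-3, e=sp−y≈-75.748329; I≈-54.103431, D=e−e_prev≈-126.355063; u=1/4·(-75.748329)+3/4·(-54.103431)+5/4·(-126.355063)≈-217.458484; next y=-1/10·72.748329+1/2·(-217.458484)≈-116.004075
n=11: y≈-116.004075, sp=-3, e=sp−y≈113.004075; I≈58.900644, D=e−e_prev≈188.752404; u=1/4·113.004075+3/4·58.900644+5/4·188.752404≈308.367007; next y=-1/10·(-116.004075)+1/2·308.367007≈165.783911

0 -3 -6.750 0.000
1 -3 2.344 -3.375
2 -3 -12.584 1.509
3 -3 8.032 -6.443
4 -3 -24.308 4.660
5 -3 22.706 -12.620
6 -3 -48.458 12.615
7 -3 57.112 -25.491
8 -3 -100.992 31.105
9 -3 134.775 -53.607
10 -3 -217.458 72.748
11 -3 308.367 -116.004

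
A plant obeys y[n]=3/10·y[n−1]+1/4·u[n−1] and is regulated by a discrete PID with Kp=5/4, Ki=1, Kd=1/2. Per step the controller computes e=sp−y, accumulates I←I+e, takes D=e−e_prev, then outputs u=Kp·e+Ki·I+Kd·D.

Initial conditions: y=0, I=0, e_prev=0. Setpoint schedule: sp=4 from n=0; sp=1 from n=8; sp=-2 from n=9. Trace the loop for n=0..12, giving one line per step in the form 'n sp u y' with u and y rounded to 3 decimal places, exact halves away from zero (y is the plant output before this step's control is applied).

(exact arithmetic carried between steps; '≈' marks a value shown rounded to 6 d.p. or computed from one; I and e_prev carry over from the previous line; the table rounds u and y to 3 d.p., halves away from zero)
n=0: y=0, sp=4, e=sp−y=4; I=4, D=e−e_prev=4; u=5/4·4+1·4+1/2·4=11; next y=3/10·0+1/4·11=2.75
n=1: y=2.75, sp=4, e=sp−y=1.25; I=5.25, D=e−e_prev=-2.75; u=5/4·1.25+1·5.25+1/2·(-2.75)=5.4375; next y=3/10·2.75+1/4·5.4375=2.184375
n=2: y=2.184375, sp=4, e=sp−y=1.815625; I=7.065625, D=e−e_prev=0.565625; u=5/4·1.815625+1·7.065625+1/2·0.565625≈9.617969; next y=3/10·2.184375+1/4·9.617969≈3.059805
n=3: y≈3.059805, sp=4, e=sp−y≈0.940195; I≈8.005820, D=e−e_prev≈-0.875430; u=5/4·0.940195+1·8.005820+1/2·(-0.875430)≈8.743350; next y=3/10·3.059805+1/4·8.743350≈3.103779
n=4: y≈3.103779, sp=4, e=sp−y≈0.896221; I≈8.902042, D=e−e_prev≈-0.043974; u=5/4·0.896221+1·8.902042+1/2·(-0.043974)≈10.000331; next y=3/10·3.103779+1/4·10.000331≈3.431216
n=5: y≈3.431216, sp=4, e=sp−y≈0.568784; I≈9.470825, D=e−e_prev≈-0.327438; u=5/4·0.568784+1·9.470825+1/2·(-0.327438)≈10.018086; next y=3/10·3.431216+1/4·10.018086≈3.533886
n=6: y≈3.533886, sp=4, e=sp−y≈0.466114; I≈9.936939, D=e−e_prev≈-0.102670; u=5/4·0.466114+1·9.936939+1/2·(-0.102670)≈10.468246; next y=3/10·3.533886+1/4·10.468246≈3.677227
n=7: y≈3.677227, sp=4, e=sp−y≈0.322773; I≈10.259711, D=e−e_prev≈-0.143341; u=5/4·0.322773+1·10.259711+1/2·(-0.143341)≈10.591507; next y=3/10·3.677227+1/4·10.591507≈3.751045
n=8: y≈3.751045, sp=1, e=sp−y≈-2.751045; I≈7.508667, D=e−e_prev≈-3.073818; u=5/4·(-2.751045)+1·7.508667+1/2·(-3.073818)≈2.532952; next y=3/10·3.751045+1/4·2.532952≈1.758551
n=9: y≈1.758551, sp=-2, e=sp−y≈-3.758551; I≈3.750115, D=e−e_prev≈-1.007506; u=5/4·(-3.758551)+1·3.750115+1/2·(-1.007506)≈-1.451827; next y=3/10·1.758551+1/4·(-1.451827)≈0.164609
n=10: y≈0.164609, sp=-2, e=sp−y≈-2.164609; I≈1.585507, D=e−e_prev≈1.593943; u=5/4·(-2.164609)+1·1.585507+1/2·1.593943≈-0.323283; next y=3/10·0.164609+1/4·(-0.323283)≈-0.031438
n=11: y≈-0.031438, sp=-2, e=sp−y≈-1.968562; I≈-0.383055, D=e−e_prev≈0.196047; u=5/4·(-1.968562)+1·(-0.383055)+1/2·0.196047≈-2.745734; next y=3/10·(-0.031438)+1/4·(-2.745734)≈-0.695865
n=12: y≈-0.695865, sp=-2, e=sp−y≈-1.304135; I≈-1.687190, D=e−e_prev≈0.664427; u=5/4·(-1.304135)+1·(-1.687190)+1/2·0.664427≈-2.985146; next y=3/10·(-0.695865)+1/4·(-2.985146)≈-0.955046

0 4 11.000 0.000
1 4 5.438 2.750
2 4 9.618 2.184
3 4 8.743 3.060
4 4 10.000 3.104
5 4 10.018 3.431
6 4 10.468 3.534
7 4 10.592 3.677
8 1 2.533 3.751
9 -2 -1.452 1.759
10 -2 -0.323 0.165
11 -2 -2.746 -0.031
12 -2 -2.985 -0.696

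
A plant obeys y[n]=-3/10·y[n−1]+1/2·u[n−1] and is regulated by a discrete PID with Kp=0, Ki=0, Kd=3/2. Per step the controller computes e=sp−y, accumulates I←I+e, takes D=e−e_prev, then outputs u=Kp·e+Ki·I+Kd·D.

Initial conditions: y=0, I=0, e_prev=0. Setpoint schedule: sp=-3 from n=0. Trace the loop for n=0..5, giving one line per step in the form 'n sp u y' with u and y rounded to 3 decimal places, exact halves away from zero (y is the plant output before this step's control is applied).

0 -3 -4.500 0.000
1 -3 3.375 -2.250
2 -3 -6.919 2.363
3 -3 9.796 -4.168
4 -3 -15.475 6.148
5 -3 23.595 -9.582

(exact arithmetic carried between steps; '≈' marks a value shown rounded to 6 d.p. or computed from one; I and e_prev carry over from the previous line; the table rounds u and y to 3 d.p., halves away from zero)
n=0: y=0, sp=-3, e=sp−y=-3; I=-3, D=e−e_prev=-3; u=0·(-3)+0·(-3)+3/2·(-3)=-4.5; next y=-3/10·0+1/2·(-4.5)=-2.25
n=1: y=-2.25, sp=-3, e=sp−y=-0.75; I=-3.75, D=e−e_prev=2.25; u=0·(-0.75)+0·(-3.75)+3/2·2.25=3.375; next y=-3/10·(-2.25)+1/2·3.375=2.3625
n=2: y=2.3625, sp=-3, e=sp−y=-5.3625; I=-9.1125, D=e−e_prev=-4.6125; u=0·(-5.3625)+0·(-9.1125)+3/2·(-4.6125)=-6.91875; next y=-3/10·2.3625+1/2·(-6.91875)=-4.168125
n=3: y=-4.168125, sp=-3, e=sp−y=1.168125; I=-7.944375, D=e−e_prev=6.530625; u=0·1.168125+0·(-7.944375)+3/2·6.530625≈9.795938; next y=-3/10·(-4.168125)+1/2·9.795938≈6.148406
n=4: y≈6.148406, sp=-3, e=sp−y≈-9.148406; I≈-17.092781, D=e−e_prev≈-10.316531; u=0·(-9.148406)+0·(-17.092781)+3/2·(-10.316531)≈-15.474797; next y=-3/10·6.148406+1/2·(-15.474797)≈-9.581920
n=5: y≈-9.581920, sp=-3, e=sp−y≈6.581920; I≈-10.510861, D=e−e_prev≈15.730327; u=0·6.581920+0·(-10.510861)+3/2·15.730327≈23.595490; next y=-3/10·(-9.581920)+1/2·23.595490≈14.672321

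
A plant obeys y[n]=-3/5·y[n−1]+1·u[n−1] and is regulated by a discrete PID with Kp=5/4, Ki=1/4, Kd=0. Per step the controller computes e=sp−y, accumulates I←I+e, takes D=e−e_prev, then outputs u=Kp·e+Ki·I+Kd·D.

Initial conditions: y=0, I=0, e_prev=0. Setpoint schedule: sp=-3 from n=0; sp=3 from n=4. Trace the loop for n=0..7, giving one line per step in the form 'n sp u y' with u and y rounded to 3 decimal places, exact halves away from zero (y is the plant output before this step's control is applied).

(exact arithmetic carried between steps; '≈' marks a value shown rounded to 6 d.p. or computed from one; I and e_prev carry over from the previous line; the table rounds u and y to 3 d.p., halves away from zero)
n=0: y=0, sp=-3, e=sp−y=-3; I=-3, D=e−e_prev=-3; u=5/4·(-3)+1/4·(-3)+0·(-3)=-4.5; next y=-3/5·0+1·(-4.5)=-4.5
n=1: y=-4.5, sp=-3, e=sp−y=1.5; I=-1.5, D=e−e_prev=4.5; u=5/4·1.5+1/4·(-1.5)+0·4.5=1.5; next y=-3/5·(-4.5)+1·1.5=4.2
n=2: y=4.2, sp=-3, e=sp−y=-7.2; I=-8.7, D=e−e_prev=-8.7; u=5/4·(-7.2)+1/4·(-8.7)+0·(-8.7)=-11.175; next y=-3/5·4.2+1·(-11.175)=-13.695
n=3: y=-13.695, sp=-3, e=sp−y=10.695; I=1.995, D=e−e_prev=17.895; u=5/4·10.695+1/4·1.995+0·17.895=13.8675; next y=-3/5·(-13.695)+1·13.8675=22.0845
n=4: y=22.0845, sp=3, e=sp−y=-19.0845; I=-17.0895, D=e−e_prev=-29.7795; u=5/4·(-19.0845)+1/4·(-17.0895)+0·(-29.7795)=-28.128; next y=-3/5·22.0845+1·(-28.128)=-41.3787
n=5: y=-41.3787, sp=3, e=sp−y=44.3787; I=27.2892, D=e−e_prev=63.4632; u=5/4·44.3787+1/4·27.2892+0·63.4632=62.295675; next y=-3/5·(-41.3787)+1·62.295675=87.122895
n=6: y=87.122895, sp=3, e=sp−y=-84.122895; I=-56.833695, D=e−e_prev=-128.501595; u=5/4·(-84.122895)+1/4·(-56.833695)+0·(-128.501595)≈-119.362043; next y=-3/5·87.122895+1·(-119.362043)≈-171.635780
n=7: y≈-171.635780, sp=3, e=sp−y≈174.635780; I≈117.802085, D=e−e_prev≈258.758675; u=5/4·174.635780+1/4·117.802085+0·258.758675≈247.745246; next y=-3/5·(-171.635780)+1·247.745246≈350.726713

0 -3 -4.500 0.000
1 -3 1.500 -4.500
2 -3 -11.175 4.200
3 -3 13.868 -13.695
4 3 -28.128 22.085
5 3 62.296 -41.379
6 3 -119.362 87.123
7 3 247.745 -171.636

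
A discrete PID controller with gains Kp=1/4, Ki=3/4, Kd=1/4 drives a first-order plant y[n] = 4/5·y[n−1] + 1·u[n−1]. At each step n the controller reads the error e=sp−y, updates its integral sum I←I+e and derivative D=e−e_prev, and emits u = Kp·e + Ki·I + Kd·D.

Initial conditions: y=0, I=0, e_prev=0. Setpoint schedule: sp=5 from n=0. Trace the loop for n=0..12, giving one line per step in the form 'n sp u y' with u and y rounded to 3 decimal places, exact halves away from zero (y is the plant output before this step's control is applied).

0 5 6.250 0.000
1 5 0.938 6.250
2 5 1.953 5.938
3 5 0.215 6.703
4 5 0.536 5.577
5 5 0.546 4.998
6 5 0.970 4.544
7 5 1.122 4.605
8 5 1.182 4.806
9 5 1.102 5.027
10 5 1.016 5.123
11 5 0.958 5.115
12 5 0.951 5.050

(exact arithmetic carried between steps; '≈' marks a value shown rounded to 6 d.p. or computed from one; I and e_prev carry over from the previous line; the table rounds u and y to 3 d.p., halves away from zero)
n=0: y=0, sp=5, e=sp−y=5; I=5, D=e−e_prev=5; u=1/4·5+3/4·5+1/4·5=6.25; next y=4/5·0+1·6.25=6.25
n=1: y=6.25, sp=5, e=sp−y=-1.25; I=3.75, D=e−e_prev=-6.25; u=1/4·(-1.25)+3/4·3.75+1/4·(-6.25)=0.9375; next y=4/5·6.25+1·0.9375=5.9375
n=2: y=5.9375, sp=5, e=sp−y=-0.9375; I=2.8125, D=e−e_prev=0.3125; u=1/4·(-0.9375)+3/4·2.8125+1/4·0.3125=1.953125; next y=4/5·5.9375+1·1.953125=6.703125
n=3: y=6.703125, sp=5, e=sp−y=-1.703125; I=1.109375, D=e−e_prev=-0.765625; u=1/4·(-1.703125)+3/4·1.109375+1/4·(-0.765625)≈0.214844; next y=4/5·6.703125+1·0.214844≈5.577344
n=4: y≈5.577344, sp=5, e=sp−y≈-0.577344; I≈0.532031, D=e−e_prev≈1.125781; u=1/4·(-0.577344)+3/4·0.532031+1/4·1.125781≈0.536133; next y=4/5·5.577344+1·0.536133≈4.998008
n=5: y≈4.998008, sp=5, e=sp−y≈0.001992; I≈0.534023, D=e−e_prev≈0.579336; u=1/4·0.001992+3/4·0.534023+1/4·0.579336≈0.545850; next y=4/5·4.998008+1·0.545850≈4.544256
n=6: y≈4.544256, sp=5, e=sp−y≈0.455744; I≈0.989768, D=e−e_prev≈0.453752; u=1/4·0.455744+3/4·0.989768+1/4·0.453752≈0.969700; next y=4/5·4.544256+1·0.969700≈4.605104
n=7: y≈4.605104, sp=5, e=sp−y≈0.394896; I≈1.384663, D=e−e_prev≈-0.060849; u=1/4·0.394896+3/4·1.384663+1/4·(-0.060849)≈1.122009; next y=4/5·4.605104+1·1.122009≈4.806093
n=8: y≈4.806093, sp=5, e=sp−y≈0.193907; I≈1.578571, D=e−e_prev≈-0.200988; u=1/4·0.193907+3/4·1.578571+1/4·(-0.200988)≈1.182158; next y=4/5·4.806093+1·1.182158≈5.027032
n=9: y≈5.027032, sp=5, e=sp−y≈-0.027032; I≈1.551539, D=e−e_prev≈-0.220939; u=1/4·(-0.027032)+3/4·1.551539+1/4·(-0.220939)≈1.101661; next y=4/5·5.027032+1·1.101661≈5.123287
n=10: y≈5.123287, sp=5, e=sp−y≈-0.123287; I≈1.428252, D=e−e_prev≈-0.096255; u=1/4·(-0.123287)+3/4·1.428252+1/4·(-0.096255)≈1.016304; next y=4/5·5.123287+1·1.016304≈5.114933
n=11: y≈5.114933, sp=5, e=sp−y≈-0.114933; I≈1.313319, D=e−e_prev≈0.008354; u=1/4·(-0.114933)+3/4·1.313319+1/4·0.008354≈0.958344; next y=4/5·5.114933+1·0.958344≈5.050291
n=12: y≈5.050291, sp=5, e=sp−y≈-0.050291; I≈1.263028, D=e−e_prev≈0.064642; u=1/4·(-0.050291)+3/4·1.263028+1/4·0.064642≈0.950859; next y=4/5·5.050291+1·0.950859≈4.991092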